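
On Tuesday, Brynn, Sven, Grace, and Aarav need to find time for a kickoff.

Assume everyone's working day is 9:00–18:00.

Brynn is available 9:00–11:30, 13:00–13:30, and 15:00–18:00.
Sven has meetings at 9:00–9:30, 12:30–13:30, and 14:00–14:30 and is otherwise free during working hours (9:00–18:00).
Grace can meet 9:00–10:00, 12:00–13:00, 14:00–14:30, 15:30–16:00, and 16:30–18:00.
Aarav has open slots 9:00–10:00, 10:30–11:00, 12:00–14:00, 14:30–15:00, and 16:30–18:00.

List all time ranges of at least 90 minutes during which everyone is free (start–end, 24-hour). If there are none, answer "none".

16:30–18:00

Sven free within 09:00–18:00: 09:30–12:30, 13:30–14:00, 14:30–18:00.
Brynn ∩ Sven: 09:30–11:30, 15:00–18:00.
Brynn ∩ Sven ∩ Grace: 09:30–10:00, 15:30–16:00, 16:30–18:00.
Brynn ∩ Sven ∩ Grace ∩ Aarav: 09:30–10:00, 16:30–18:00.
Windows ≥ 90 min: 16:30–18:00.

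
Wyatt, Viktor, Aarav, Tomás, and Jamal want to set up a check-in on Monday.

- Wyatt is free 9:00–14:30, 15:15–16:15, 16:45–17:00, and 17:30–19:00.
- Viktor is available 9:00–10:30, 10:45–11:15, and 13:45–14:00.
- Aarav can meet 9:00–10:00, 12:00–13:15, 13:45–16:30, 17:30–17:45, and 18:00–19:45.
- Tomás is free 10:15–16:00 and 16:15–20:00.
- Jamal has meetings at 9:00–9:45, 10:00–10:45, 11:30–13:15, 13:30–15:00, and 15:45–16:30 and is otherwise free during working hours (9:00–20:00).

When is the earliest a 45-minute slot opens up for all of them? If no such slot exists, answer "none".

Jamal free within 09:00–20:00: 09:45–10:00, 10:45–11:30, 13:15–13:30, 15:00–15:45, 16:30–20:00.
Wyatt ∩ Viktor: 09:00–10:30, 10:45–11:15, 13:45–14:00.
Wyatt ∩ Viktor ∩ Aarav: 09:00–10:00, 13:45–14:00.
Wyatt ∩ Viktor ∩ Aarav ∩ Tomás: 13:45–14:00.
Wyatt ∩ Viktor ∩ Aarav ∩ Tomás ∩ Jamal: (none).
Windows ≥ 45 min: (none).

none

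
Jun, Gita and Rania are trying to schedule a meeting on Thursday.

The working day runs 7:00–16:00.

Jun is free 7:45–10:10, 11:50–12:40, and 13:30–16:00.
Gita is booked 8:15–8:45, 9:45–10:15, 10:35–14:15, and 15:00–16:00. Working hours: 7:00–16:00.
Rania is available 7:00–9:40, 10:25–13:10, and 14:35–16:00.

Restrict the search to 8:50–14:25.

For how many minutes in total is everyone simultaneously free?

Gita free within 07:00–16:00: 07:00–08:15, 08:45–09:45, 10:15–10:35, 14:15–15:00.
Jun ∩ Gita: 07:45–08:15, 08:45–09:45, 14:15–15:00.
Jun ∩ Gita ∩ Rania: 07:45–08:15, 08:45–09:40, 14:35–15:00.
Restricted to 08:50–14:25: 08:50–09:40.
Total common minutes: 50.

50 minutes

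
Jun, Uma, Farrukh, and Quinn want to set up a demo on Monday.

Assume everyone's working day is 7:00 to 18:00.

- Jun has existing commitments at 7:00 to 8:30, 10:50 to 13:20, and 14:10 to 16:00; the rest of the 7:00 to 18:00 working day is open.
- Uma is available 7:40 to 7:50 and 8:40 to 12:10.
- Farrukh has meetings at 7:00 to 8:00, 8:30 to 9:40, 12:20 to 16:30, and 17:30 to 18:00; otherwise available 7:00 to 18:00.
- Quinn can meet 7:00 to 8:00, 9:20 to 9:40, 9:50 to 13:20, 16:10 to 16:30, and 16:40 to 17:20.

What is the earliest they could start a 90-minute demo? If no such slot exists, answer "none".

Jun free within 07:00–18:00: 08:30–10:50, 13:20–14:10, 16:00–18:00.
Farrukh free within 07:00–18:00: 08:00–08:30, 09:40–12:20, 16:30–17:30.
Jun ∩ Uma: 08:40–10:50.
Jun ∩ Uma ∩ Farrukh: 09:40–10:50.
Jun ∩ Uma ∩ Farrukh ∩ Quinn: 09:50–10:50.
Windows ≥ 90 min: (none).

none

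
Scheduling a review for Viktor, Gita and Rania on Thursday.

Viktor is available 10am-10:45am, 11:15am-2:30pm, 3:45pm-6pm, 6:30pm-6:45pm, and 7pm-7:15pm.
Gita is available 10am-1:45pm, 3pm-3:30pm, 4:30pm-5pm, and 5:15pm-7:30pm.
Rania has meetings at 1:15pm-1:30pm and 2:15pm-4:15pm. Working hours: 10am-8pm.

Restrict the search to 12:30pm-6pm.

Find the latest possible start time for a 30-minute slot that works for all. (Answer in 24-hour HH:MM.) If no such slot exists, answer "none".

Rania free within 10:00–20:00: 10:00–13:15, 13:30–14:15, 16:15–20:00.
Viktor ∩ Gita: 10:00–10:45, 11:15–13:45, 16:30–17:00, 17:15–18:00, 18:30–18:45, 19:00–19:15.
Viktor ∩ Gita ∩ Rania: 10:00–10:45, 11:15–13:15, 13:30–13:45, 16:30–17:00, 17:15–18:00, 18:30–18:45, 19:00–19:15.
Restricted to 12:30–18:00: 12:30–13:15, 13:30–13:45, 16:30–17:00, 17:15–18:00.
Windows ≥ 30 min: 12:30–13:15, 16:30–17:00, 17:15–18:00.
Latest start in the last window 17:15–18:00 is 18:00 − 30 min = 17:30.

17:30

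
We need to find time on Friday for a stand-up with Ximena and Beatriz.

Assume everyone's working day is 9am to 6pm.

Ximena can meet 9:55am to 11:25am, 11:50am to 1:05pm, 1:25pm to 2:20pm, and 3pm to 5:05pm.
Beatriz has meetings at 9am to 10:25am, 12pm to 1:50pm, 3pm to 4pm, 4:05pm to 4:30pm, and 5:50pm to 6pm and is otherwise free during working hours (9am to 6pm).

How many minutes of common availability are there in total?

Beatriz free within 09:00–18:00: 10:25–12:00, 13:50–15:00, 16:00–16:05, 16:30–17:50.
Ximena ∩ Beatriz: 10:25–11:25, 11:50–12:00, 13:50–14:20, 16:00–16:05, 16:30–17:05.
Total common minutes: 60 + 10 + 30 + 5 + 35 = 140.

140 minutes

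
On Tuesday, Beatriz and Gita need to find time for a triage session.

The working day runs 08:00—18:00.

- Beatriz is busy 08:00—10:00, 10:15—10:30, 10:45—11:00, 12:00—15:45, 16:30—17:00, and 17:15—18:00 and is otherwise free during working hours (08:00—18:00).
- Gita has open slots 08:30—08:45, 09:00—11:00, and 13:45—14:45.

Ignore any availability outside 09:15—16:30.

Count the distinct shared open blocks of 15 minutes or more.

2

Beatriz free within 08:00–18:00: 10:00–10:15, 10:30–10:45, 11:00–12:00, 15:45–16:30, 17:00–17:15.
Beatriz ∩ Gita: 10:00–10:15, 10:30–10:45.
Restricted to 09:15–16:30: 10:00–10:15, 10:30–10:45.
Windows ≥ 15 min: 10:00–10:15, 10:30–10:45.
That's 2 windows.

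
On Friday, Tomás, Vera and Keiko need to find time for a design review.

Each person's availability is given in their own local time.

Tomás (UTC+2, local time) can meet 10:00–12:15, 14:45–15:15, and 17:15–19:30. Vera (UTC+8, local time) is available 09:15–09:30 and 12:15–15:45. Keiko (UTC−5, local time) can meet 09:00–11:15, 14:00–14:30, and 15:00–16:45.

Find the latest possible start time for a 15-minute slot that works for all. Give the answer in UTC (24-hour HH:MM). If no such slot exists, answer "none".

Tomás → UTC: 08:00–10:15, 12:45–13:15, 15:15–17:30.
Vera → UTC: 01:15–01:30, 04:15–07:45.
Keiko → UTC: 14:00–16:15, 19:00–19:30, 20:00–21:45.
Tomás ∩ Vera: (none).
Tomás ∩ Vera ∩ Keiko: (none).
Windows ≥ 15 min: (none).

none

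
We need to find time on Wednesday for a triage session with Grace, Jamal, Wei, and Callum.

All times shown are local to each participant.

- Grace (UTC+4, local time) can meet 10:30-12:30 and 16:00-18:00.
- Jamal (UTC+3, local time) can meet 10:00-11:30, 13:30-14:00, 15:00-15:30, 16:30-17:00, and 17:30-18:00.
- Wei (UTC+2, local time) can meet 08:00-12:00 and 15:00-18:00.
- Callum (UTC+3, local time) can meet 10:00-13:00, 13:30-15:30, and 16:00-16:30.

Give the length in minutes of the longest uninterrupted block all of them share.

Grace → UTC: 06:30–08:30, 12:00–14:00.
Jamal → UTC: 07:00–08:30, 10:30–11:00, 12:00–12:30, 13:30–14:00, 14:30–15:00.
Wei → UTC: 06:00–10:00, 13:00–16:00.
Callum → UTC: 07:00–10:00, 10:30–12:30, 13:00–13:30.
Grace ∩ Jamal: 07:00–08:30, 12:00–12:30, 13:30–14:00.
Grace ∩ Jamal ∩ Wei: 07:00–08:30, 13:30–14:00.
Grace ∩ Jamal ∩ Wei ∩ Callum: 07:00–08:30.
Single common window of 90 minutes.

90 minutes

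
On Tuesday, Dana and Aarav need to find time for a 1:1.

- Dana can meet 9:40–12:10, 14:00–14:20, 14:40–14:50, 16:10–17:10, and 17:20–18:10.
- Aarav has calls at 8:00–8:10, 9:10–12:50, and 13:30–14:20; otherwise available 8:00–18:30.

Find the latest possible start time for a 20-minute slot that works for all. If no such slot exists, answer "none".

17:50

Aarav free within 08:00–18:30: 08:10–09:10, 12:50–13:30, 14:20–18:30.
Dana ∩ Aarav: 14:40–14:50, 16:10–17:10, 17:20–18:10.
Windows ≥ 20 min: 16:10–17:10, 17:20–18:10.
Latest start in the last window 17:20–18:10 is 18:10 − 20 min = 17:50.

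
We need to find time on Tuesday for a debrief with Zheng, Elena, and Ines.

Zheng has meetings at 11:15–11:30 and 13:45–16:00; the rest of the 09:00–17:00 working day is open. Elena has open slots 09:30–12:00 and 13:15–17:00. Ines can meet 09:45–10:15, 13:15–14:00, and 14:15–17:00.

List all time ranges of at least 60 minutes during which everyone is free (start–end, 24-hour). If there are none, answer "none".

16:00–17:00

Zheng free within 09:00–17:00: 09:00–11:15, 11:30–13:45, 16:00–17:00.
Zheng ∩ Elena: 09:30–11:15, 11:30–12:00, 13:15–13:45, 16:00–17:00.
Zheng ∩ Elena ∩ Ines: 09:45–10:15, 13:15–13:45, 16:00–17:00.
Windows ≥ 60 min: 16:00–17:00.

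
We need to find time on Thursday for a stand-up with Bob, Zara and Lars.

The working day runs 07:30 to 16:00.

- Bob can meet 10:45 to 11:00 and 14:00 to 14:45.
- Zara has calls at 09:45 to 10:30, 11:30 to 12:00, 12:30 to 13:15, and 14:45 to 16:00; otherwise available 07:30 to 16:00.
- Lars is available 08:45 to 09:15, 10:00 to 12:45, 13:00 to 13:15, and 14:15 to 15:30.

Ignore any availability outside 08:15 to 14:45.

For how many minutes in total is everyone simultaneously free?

Zara free within 07:30–16:00: 07:30–09:45, 10:30–11:30, 12:00–12:30, 13:15–14:45.
Bob ∩ Zara: 10:45–11:00, 14:00–14:45.
Bob ∩ Zara ∩ Lars: 10:45–11:00, 14:15–14:45.
Restricted to 08:15–14:45: 10:45–11:00, 14:15–14:45.
Total common minutes: 15 + 30 = 45.

45 minutes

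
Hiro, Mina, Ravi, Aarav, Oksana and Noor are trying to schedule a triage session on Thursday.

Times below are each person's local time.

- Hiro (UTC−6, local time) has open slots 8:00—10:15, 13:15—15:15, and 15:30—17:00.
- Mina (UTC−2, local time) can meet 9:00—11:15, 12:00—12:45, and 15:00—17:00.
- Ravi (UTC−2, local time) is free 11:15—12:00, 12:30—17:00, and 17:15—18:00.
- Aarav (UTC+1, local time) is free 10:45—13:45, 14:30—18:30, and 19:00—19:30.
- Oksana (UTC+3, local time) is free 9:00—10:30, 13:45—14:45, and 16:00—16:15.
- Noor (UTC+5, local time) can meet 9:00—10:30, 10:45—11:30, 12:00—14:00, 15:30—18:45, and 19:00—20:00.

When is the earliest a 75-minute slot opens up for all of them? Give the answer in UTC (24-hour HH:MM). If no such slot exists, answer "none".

none

Hiro → UTC: 14:00–16:15, 19:15–21:15, 21:30–23:00.
Mina → UTC: 11:00–13:15, 14:00–14:45, 17:00–19:00.
Ravi → UTC: 13:15–14:00, 14:30–19:00, 19:15–20:00.
Aarav → UTC: 09:45–12:45, 13:30–17:30, 18:00–18:30.
Oksana → UTC: 06:00–07:30, 10:45–11:45, 13:00–13:15.
Noor → UTC: 04:00–05:30, 05:45–06:30, 07:00–09:00, 10:30–13:45, 14:00–15:00.
Hiro ∩ Mina: 14:00–14:45.
Hiro ∩ Mina ∩ Ravi: 14:30–14:45.
Hiro ∩ Mina ∩ Ravi ∩ Aarav: 14:30–14:45.
Hiro ∩ Mina ∩ Ravi ∩ Aarav ∩ Oksana: (none).
Hiro ∩ Mina ∩ Ravi ∩ Aarav ∩ Oksana ∩ Noor: (none).
Windows ≥ 75 min: (none).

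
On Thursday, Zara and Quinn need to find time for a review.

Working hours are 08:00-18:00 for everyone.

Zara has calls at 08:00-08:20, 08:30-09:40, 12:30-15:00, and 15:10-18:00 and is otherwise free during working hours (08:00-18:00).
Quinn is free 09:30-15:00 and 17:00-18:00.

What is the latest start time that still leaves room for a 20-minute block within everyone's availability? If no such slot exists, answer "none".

12:10

Zara free within 08:00–18:00: 08:20–08:30, 09:40–12:30, 15:00–15:10.
Zara ∩ Quinn: 09:40–12:30.
Windows ≥ 20 min: 09:40–12:30.
Latest start in the last window 09:40–12:30 is 12:30 − 20 min = 12:10.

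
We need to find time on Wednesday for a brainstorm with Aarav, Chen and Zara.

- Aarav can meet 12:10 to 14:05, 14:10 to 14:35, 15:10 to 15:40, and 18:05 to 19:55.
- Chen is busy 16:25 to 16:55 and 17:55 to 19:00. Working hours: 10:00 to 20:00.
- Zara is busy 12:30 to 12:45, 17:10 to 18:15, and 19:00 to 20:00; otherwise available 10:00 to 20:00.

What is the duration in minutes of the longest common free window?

80 minutes

Chen free within 10:00–20:00: 10:00–16:25, 16:55–17:55, 19:00–20:00.
Zara free within 10:00–20:00: 10:00–12:30, 12:45–17:10, 18:15–19:00.
Aarav ∩ Chen: 12:10–14:05, 14:10–14:35, 15:10–15:40, 19:00–19:55.
Aarav ∩ Chen ∩ Zara: 12:10–12:30, 12:45–14:05, 14:10–14:35, 15:10–15:40.
Common window lengths: 20, 80, 25, 30 min; longest is 80.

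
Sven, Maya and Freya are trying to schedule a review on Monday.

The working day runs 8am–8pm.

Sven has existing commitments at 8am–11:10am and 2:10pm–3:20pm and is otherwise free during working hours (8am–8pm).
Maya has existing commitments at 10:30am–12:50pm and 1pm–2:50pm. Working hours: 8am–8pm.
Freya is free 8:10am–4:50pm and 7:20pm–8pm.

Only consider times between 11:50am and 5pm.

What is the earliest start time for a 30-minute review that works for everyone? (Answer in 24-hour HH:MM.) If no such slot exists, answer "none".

15:20

Sven free within 08:00–20:00: 11:10–14:10, 15:20–20:00.
Maya free within 08:00–20:00: 08:00–10:30, 12:50–13:00, 14:50–20:00.
Sven ∩ Maya: 12:50–13:00, 15:20–20:00.
Sven ∩ Maya ∩ Freya: 12:50–13:00, 15:20–16:50, 19:20–20:00.
Restricted to 11:50–17:00: 12:50–13:00, 15:20–16:50.
Windows ≥ 30 min: 15:20–16:50.
Earliest such window starts at 15:20.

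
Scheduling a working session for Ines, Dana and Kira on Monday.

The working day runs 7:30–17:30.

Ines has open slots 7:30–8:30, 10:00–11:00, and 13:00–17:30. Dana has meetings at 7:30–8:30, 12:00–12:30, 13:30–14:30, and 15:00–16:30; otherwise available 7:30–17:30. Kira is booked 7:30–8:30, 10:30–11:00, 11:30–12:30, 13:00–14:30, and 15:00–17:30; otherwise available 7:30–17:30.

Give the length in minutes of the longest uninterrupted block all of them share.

Dana free within 07:30–17:30: 08:30–12:00, 12:30–13:30, 14:30–15:00, 16:30–17:30.
Kira free within 07:30–17:30: 08:30–10:30, 11:00–11:30, 12:30–13:00, 14:30–15:00.
Ines ∩ Dana: 10:00–11:00, 13:00–13:30, 14:30–15:00, 16:30–17:30.
Ines ∩ Dana ∩ Kira: 10:00–10:30, 14:30–15:00.
Common window lengths: 30, 30 min; longest is 30.

30 minutes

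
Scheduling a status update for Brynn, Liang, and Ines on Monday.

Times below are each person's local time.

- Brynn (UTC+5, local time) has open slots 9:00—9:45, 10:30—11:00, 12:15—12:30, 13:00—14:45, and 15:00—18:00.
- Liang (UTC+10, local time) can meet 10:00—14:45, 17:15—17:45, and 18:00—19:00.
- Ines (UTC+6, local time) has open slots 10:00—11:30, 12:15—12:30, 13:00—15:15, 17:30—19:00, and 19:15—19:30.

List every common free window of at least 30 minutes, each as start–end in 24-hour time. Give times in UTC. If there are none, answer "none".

Brynn → UTC: 04:00–04:45, 05:30–06:00, 07:15–07:30, 08:00–09:45, 10:00–13:00.
Liang → UTC: 00:00–04:45, 07:15–07:45, 08:00–09:00.
Ines → UTC: 04:00–05:30, 06:15–06:30, 07:00–09:15, 11:30–13:00, 13:15–13:30.
Brynn ∩ Liang: 04:00–04:45, 07:15–07:30, 08:00–09:00.
Brynn ∩ Liang ∩ Ines: 04:00–04:45, 07:15–07:30, 08:00–09:00.
Windows ≥ 30 min: 04:00–04:45, 08:00–09:00.

04:00–04:45, 08:00–09:00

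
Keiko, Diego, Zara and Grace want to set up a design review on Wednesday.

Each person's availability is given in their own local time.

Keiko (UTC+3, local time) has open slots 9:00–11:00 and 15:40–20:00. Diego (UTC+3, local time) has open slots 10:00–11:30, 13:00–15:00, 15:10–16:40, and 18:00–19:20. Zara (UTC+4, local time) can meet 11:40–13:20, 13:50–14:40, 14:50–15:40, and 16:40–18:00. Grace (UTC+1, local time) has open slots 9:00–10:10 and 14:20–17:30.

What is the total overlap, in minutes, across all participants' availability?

20 minutes

Keiko → UTC: 06:00–08:00, 12:40–17:00.
Diego → UTC: 07:00–08:30, 10:00–12:00, 12:10–13:40, 15:00–16:20.
Zara → UTC: 07:40–09:20, 09:50–10:40, 10:50–11:40, 12:40–14:00.
Grace → UTC: 08:00–09:10, 13:20–16:30.
Keiko ∩ Diego: 07:00–08:00, 12:40–13:40, 15:00–16:20.
Keiko ∩ Diego ∩ Zara: 07:40–08:00, 12:40–13:40.
Keiko ∩ Diego ∩ Zara ∩ Grace: 13:20–13:40.
Total common minutes: 20.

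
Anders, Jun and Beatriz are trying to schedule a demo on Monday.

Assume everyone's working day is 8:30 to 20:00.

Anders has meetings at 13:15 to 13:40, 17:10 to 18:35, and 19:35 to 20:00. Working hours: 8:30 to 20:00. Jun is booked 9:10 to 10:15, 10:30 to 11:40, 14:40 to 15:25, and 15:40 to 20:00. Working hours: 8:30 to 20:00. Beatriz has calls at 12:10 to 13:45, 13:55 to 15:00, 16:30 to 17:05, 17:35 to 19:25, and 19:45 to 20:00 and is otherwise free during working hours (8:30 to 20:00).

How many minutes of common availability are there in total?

110 minutes

Anders free within 08:30–20:00: 08:30–13:15, 13:40–17:10, 18:35–19:35.
Jun free within 08:30–20:00: 08:30–09:10, 10:15–10:30, 11:40–14:40, 15:25–15:40.
Beatriz free within 08:30–20:00: 08:30–12:10, 13:45–13:55, 15:00–16:30, 17:05–17:35, 19:25–19:45.
Anders ∩ Jun: 08:30–09:10, 10:15–10:30, 11:40–13:15, 13:40–14:40, 15:25–15:40.
Anders ∩ Jun ∩ Beatriz: 08:30–09:10, 10:15–10:30, 11:40–12:10, 13:45–13:55, 15:25–15:40.
Total common minutes: 40 + 15 + 30 + 10 + 15 = 110.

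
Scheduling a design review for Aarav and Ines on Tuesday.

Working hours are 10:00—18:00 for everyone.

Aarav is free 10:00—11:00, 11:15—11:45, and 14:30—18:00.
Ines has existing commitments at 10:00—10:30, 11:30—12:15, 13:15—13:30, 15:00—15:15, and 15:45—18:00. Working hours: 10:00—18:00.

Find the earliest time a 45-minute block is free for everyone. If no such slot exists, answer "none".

Ines free within 10:00–18:00: 10:30–11:30, 12:15–13:15, 13:30–15:00, 15:15–15:45.
Aarav ∩ Ines: 10:30–11:00, 11:15–11:30, 14:30–15:00, 15:15–15:45.
Windows ≥ 45 min: (none).

none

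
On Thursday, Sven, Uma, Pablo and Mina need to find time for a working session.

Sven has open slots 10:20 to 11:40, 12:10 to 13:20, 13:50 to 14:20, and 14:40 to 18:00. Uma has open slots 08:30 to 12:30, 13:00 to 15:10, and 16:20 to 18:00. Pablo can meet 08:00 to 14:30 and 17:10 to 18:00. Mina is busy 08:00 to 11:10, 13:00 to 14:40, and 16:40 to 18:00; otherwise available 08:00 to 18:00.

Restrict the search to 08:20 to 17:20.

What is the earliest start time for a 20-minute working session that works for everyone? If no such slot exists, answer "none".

Mina free within 08:00–18:00: 11:10–13:00, 14:40–16:40.
Sven ∩ Uma: 10:20–11:40, 12:10–12:30, 13:00–13:20, 13:50–14:20, 14:40–15:10, 16:20–18:00.
Sven ∩ Uma ∩ Pablo: 10:20–11:40, 12:10–12:30, 13:00–13:20, 13:50–14:20, 17:10–18:00.
Sven ∩ Uma ∩ Pablo ∩ Mina: 11:10–11:40, 12:10–12:30.
Restricted to 08:20–17:20: 11:10–11:40, 12:10–12:30.
Windows ≥ 20 min: 11:10–11:40, 12:10–12:30.
Earliest such window starts at 11:10.

11:10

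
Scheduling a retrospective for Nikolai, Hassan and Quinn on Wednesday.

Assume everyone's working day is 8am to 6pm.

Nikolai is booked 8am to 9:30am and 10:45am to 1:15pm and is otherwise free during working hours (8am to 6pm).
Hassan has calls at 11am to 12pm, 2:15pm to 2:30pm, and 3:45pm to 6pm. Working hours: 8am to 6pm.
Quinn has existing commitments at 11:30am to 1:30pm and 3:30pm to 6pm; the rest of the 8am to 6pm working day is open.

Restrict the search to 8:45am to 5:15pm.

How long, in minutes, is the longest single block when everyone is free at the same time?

Nikolai free within 08:00–18:00: 09:30–10:45, 13:15–18:00.
Hassan free within 08:00–18:00: 08:00–11:00, 12:00–14:15, 14:30–15:45.
Quinn free within 08:00–18:00: 08:00–11:30, 13:30–15:30.
Nikolai ∩ Hassan: 09:30–10:45, 13:15–14:15, 14:30–15:45.
Nikolai ∩ Hassan ∩ Quinn: 09:30–10:45, 13:30–14:15, 14:30–15:30.
Restricted to 08:45–17:15: 09:30–10:45, 13:30–14:15, 14:30–15:30.
Common window lengths: 75, 45, 60 min; longest is 75.

75 minutes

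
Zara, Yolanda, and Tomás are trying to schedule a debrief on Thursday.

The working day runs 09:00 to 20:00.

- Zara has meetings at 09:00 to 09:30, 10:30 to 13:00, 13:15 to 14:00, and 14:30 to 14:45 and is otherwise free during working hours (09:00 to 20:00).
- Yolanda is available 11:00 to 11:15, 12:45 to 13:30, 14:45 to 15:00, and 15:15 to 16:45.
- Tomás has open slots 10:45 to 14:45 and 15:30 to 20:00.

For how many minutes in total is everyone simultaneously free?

Zara free within 09:00–20:00: 09:30–10:30, 13:00–13:15, 14:00–14:30, 14:45–20:00.
Zara ∩ Yolanda: 13:00–13:15, 14:45–15:00, 15:15–16:45.
Zara ∩ Yolanda ∩ Tomás: 13:00–13:15, 15:30–16:45.
Total common minutes: 15 + 75 = 90.

90 minutes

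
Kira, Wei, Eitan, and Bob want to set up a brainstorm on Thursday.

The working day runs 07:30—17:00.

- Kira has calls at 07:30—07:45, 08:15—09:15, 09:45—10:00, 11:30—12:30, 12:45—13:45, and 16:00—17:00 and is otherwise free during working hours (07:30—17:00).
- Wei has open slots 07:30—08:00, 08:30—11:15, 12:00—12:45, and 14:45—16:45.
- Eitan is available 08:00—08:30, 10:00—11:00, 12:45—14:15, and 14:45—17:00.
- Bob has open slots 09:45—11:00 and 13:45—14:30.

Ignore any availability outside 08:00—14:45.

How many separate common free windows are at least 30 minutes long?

1

Kira free within 07:30–17:00: 07:45–08:15, 09:15–09:45, 10:00–11:30, 12:30–12:45, 13:45–16:00.
Kira ∩ Wei: 07:45–08:00, 09:15–09:45, 10:00–11:15, 12:30–12:45, 14:45–16:00.
Kira ∩ Wei ∩ Eitan: 10:00–11:00, 14:45–16:00.
Kira ∩ Wei ∩ Eitan ∩ Bob: 10:00–11:00.
Restricted to 08:00–14:45: 10:00–11:00.
Windows ≥ 30 min: 10:00–11:00.
That's 1 window.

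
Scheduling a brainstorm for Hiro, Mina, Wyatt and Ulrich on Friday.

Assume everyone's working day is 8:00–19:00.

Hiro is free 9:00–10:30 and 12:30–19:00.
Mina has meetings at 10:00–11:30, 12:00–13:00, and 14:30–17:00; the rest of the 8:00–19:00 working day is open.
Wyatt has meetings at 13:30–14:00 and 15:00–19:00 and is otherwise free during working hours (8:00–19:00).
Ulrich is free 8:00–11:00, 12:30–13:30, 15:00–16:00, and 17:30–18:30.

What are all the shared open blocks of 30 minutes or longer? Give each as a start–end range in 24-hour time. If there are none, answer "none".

09:00–10:00, 13:00–13:30

Mina free within 08:00–19:00: 08:00–10:00, 11:30–12:00, 13:00–14:30, 17:00–19:00.
Wyatt free within 08:00–19:00: 08:00–13:30, 14:00–15:00.
Hiro ∩ Mina: 09:00–10:00, 13:00–14:30, 17:00–19:00.
Hiro ∩ Mina ∩ Wyatt: 09:00–10:00, 13:00–13:30, 14:00–14:30.
Hiro ∩ Mina ∩ Wyatt ∩ Ulrich: 09:00–10:00, 13:00–13:30.
Windows ≥ 30 min: 09:00–10:00, 13:00–13:30.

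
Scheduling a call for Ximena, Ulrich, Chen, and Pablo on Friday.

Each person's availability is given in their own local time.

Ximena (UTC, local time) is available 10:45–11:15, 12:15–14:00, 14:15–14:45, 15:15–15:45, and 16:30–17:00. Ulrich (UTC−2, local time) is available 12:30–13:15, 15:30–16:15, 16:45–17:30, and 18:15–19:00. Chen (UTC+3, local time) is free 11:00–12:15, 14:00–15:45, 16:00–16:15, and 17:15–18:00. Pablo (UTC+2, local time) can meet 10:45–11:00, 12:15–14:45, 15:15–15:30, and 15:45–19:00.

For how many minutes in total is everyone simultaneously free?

15 minutes

Ximena → UTC: 10:45–11:15, 12:15–14:00, 14:15–14:45, 15:15–15:45, 16:30–17:00.
Ulrich → UTC: 14:30–15:15, 17:30–18:15, 18:45–19:30, 20:15–21:00.
Chen → UTC: 08:00–09:15, 11:00–12:45, 13:00–13:15, 14:15–15:00.
Pablo → UTC: 08:45–09:00, 10:15–12:45, 13:15–13:30, 13:45–17:00.
Ximena ∩ Ulrich: 14:30–14:45.
Ximena ∩ Ulrich ∩ Chen: 14:30–14:45.
Ximena ∩ Ulrich ∩ Chen ∩ Pablo: 14:30–14:45.
Total common minutes: 15.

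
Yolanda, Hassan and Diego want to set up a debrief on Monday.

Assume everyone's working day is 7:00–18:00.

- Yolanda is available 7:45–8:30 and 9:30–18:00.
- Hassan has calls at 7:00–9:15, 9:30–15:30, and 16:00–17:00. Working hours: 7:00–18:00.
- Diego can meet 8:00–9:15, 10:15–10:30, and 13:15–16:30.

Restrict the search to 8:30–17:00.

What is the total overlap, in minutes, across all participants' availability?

30 minutes

Hassan free within 07:00–18:00: 09:15–09:30, 15:30–16:00, 17:00–18:00.
Yolanda ∩ Hassan: 15:30–16:00, 17:00–18:00.
Yolanda ∩ Hassan ∩ Diego: 15:30–16:00.
Restricted to 08:30–17:00: 15:30–16:00.
Total common minutes: 30.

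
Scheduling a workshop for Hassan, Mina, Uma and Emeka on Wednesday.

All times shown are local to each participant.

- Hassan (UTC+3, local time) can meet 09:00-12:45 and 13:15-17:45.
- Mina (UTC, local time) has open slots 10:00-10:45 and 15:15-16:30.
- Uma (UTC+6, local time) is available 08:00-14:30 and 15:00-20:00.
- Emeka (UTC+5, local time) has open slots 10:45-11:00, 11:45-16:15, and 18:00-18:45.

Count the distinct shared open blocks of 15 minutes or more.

1

Hassan → UTC: 06:00–09:45, 10:15–14:45.
Mina → UTC: 10:00–10:45, 15:15–16:30.
Uma → UTC: 02:00–08:30, 09:00–14:00.
Emeka → UTC: 05:45–06:00, 06:45–11:15, 13:00–13:45.
Hassan ∩ Mina: 10:15–10:45.
Hassan ∩ Mina ∩ Uma: 10:15–10:45.
Hassan ∩ Mina ∩ Uma ∩ Emeka: 10:15–10:45.
Windows ≥ 15 min: 10:15–10:45.
That's 1 window.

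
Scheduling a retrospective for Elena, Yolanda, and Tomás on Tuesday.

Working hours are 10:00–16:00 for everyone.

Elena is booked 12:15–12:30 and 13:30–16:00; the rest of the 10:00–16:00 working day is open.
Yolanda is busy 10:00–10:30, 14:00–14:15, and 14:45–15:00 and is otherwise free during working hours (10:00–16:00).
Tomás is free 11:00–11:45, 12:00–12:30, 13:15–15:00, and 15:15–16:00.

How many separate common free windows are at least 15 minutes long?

Elena free within 10:00–16:00: 10:00–12:15, 12:30–13:30.
Yolanda free within 10:00–16:00: 10:30–14:00, 14:15–14:45, 15:00–16:00.
Elena ∩ Yolanda: 10:30–12:15, 12:30–13:30.
Elena ∩ Yolanda ∩ Tomás: 11:00–11:45, 12:00–12:15, 13:15–13:30.
Windows ≥ 15 min: 11:00–11:45, 12:00–12:15, 13:15–13:30.
That's 3 windows.

3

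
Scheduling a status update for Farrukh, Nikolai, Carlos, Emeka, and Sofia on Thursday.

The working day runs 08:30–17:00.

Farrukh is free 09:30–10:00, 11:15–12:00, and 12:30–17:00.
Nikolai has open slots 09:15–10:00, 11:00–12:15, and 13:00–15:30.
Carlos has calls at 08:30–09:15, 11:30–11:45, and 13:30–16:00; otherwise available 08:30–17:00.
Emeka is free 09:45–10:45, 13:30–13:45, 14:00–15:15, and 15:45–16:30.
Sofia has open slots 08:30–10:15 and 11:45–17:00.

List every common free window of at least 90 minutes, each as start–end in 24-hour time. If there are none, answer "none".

Carlos free within 08:30–17:00: 09:15–11:30, 11:45–13:30, 16:00–17:00.
Farrukh ∩ Nikolai: 09:30–10:00, 11:15–12:00, 13:00–15:30.
Farrukh ∩ Nikolai ∩ Carlos: 09:30–10:00, 11:15–11:30, 11:45–12:00, 13:00–13:30.
Farrukh ∩ Nikolai ∩ Carlos ∩ Emeka: 09:45–10:00.
Farrukh ∩ Nikolai ∩ Carlos ∩ Emeka ∩ Sofia: 09:45–10:00.
Windows ≥ 90 min: (none).

none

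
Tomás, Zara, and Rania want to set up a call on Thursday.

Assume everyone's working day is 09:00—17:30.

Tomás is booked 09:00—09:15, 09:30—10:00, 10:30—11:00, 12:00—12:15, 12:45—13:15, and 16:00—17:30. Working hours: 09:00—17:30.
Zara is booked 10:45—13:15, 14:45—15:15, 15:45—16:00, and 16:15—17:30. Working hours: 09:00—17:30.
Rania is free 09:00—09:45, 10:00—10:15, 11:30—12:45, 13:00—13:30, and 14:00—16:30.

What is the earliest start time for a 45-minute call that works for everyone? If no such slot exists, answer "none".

14:00

Tomás free within 09:00–17:30: 09:15–09:30, 10:00–10:30, 11:00–12:00, 12:15–12:45, 13:15–16:00.
Zara free within 09:00–17:30: 09:00–10:45, 13:15–14:45, 15:15–15:45, 16:00–16:15.
Tomás ∩ Zara: 09:15–09:30, 10:00–10:30, 13:15–14:45, 15:15–15:45.
Tomás ∩ Zara ∩ Rania: 09:15–09:30, 10:00–10:15, 13:15–13:30, 14:00–14:45, 15:15–15:45.
Windows ≥ 45 min: 14:00–14:45.
Earliest such window starts at 14:00.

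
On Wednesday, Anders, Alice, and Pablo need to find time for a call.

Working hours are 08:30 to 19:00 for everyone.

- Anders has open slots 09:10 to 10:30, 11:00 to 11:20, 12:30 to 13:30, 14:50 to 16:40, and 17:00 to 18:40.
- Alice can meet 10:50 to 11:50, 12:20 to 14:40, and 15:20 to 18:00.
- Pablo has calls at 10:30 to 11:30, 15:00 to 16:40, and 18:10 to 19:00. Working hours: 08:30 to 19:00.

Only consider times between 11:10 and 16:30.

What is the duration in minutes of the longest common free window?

Pablo free within 08:30–19:00: 08:30–10:30, 11:30–15:00, 16:40–18:10.
Anders ∩ Alice: 11:00–11:20, 12:30–13:30, 15:20–16:40, 17:00–18:00.
Anders ∩ Alice ∩ Pablo: 12:30–13:30, 17:00–18:00.
Restricted to 11:10–16:30: 12:30–13:30.
Single common window of 60 minutes.

60 minutes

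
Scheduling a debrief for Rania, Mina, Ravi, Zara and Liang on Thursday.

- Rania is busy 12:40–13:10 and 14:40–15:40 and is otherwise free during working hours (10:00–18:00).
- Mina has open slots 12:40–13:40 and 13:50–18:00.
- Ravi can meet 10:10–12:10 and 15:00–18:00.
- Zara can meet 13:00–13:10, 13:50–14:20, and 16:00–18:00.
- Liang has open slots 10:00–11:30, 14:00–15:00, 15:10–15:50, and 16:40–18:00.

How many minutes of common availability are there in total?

Rania free within 10:00–18:00: 10:00–12:40, 13:10–14:40, 15:40–18:00.
Rania ∩ Mina: 13:10–13:40, 13:50–14:40, 15:40–18:00.
Rania ∩ Mina ∩ Ravi: 15:40–18:00.
Rania ∩ Mina ∩ Ravi ∩ Zara: 16:00–18:00.
Rania ∩ Mina ∩ Ravi ∩ Zara ∩ Liang: 16:40–18:00.
Total common minutes: 80.

80 minutes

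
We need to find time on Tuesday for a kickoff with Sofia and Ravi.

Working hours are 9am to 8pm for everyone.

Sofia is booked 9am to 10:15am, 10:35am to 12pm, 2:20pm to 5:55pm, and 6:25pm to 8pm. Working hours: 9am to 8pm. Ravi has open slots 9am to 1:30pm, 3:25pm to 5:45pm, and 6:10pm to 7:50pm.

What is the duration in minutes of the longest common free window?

90 minutes

Sofia free within 09:00–20:00: 10:15–10:35, 12:00–14:20, 17:55–18:25.
Sofia ∩ Ravi: 10:15–10:35, 12:00–13:30, 18:10–18:25.
Common window lengths: 20, 90, 15 min; longest is 90.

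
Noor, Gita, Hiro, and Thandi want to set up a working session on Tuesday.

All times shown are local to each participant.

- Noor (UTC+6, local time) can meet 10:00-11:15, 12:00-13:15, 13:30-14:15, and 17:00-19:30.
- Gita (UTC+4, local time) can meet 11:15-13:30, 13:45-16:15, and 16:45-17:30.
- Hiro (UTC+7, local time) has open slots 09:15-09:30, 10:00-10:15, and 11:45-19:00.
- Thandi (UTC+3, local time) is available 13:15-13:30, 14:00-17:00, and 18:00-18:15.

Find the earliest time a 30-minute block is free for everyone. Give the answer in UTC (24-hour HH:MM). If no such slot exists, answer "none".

11:00

Noor → UTC: 04:00–05:15, 06:00–07:15, 07:30–08:15, 11:00–13:30.
Gita → UTC: 07:15–09:30, 09:45–12:15, 12:45–13:30.
Hiro → UTC: 02:15–02:30, 03:00–03:15, 04:45–12:00.
Thandi → UTC: 10:15–10:30, 11:00–14:00, 15:00–15:15.
Noor ∩ Gita: 07:30–08:15, 11:00–12:15, 12:45–13:30.
Noor ∩ Gita ∩ Hiro: 07:30–08:15, 11:00–12:00.
Noor ∩ Gita ∩ Hiro ∩ Thandi: 11:00–12:00.
Windows ≥ 30 min: 11:00–12:00.
Earliest such window starts at 11:00.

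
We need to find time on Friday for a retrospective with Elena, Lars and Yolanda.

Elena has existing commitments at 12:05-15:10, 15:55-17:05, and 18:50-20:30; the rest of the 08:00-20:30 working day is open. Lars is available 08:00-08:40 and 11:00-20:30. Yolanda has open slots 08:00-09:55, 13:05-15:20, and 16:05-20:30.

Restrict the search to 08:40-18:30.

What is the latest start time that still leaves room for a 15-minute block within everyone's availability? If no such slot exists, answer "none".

18:15

Elena free within 08:00–20:30: 08:00–12:05, 15:10–15:55, 17:05–18:50.
Elena ∩ Lars: 08:00–08:40, 11:00–12:05, 15:10–15:55, 17:05–18:50.
Elena ∩ Lars ∩ Yolanda: 08:00–08:40, 15:10–15:20, 17:05–18:50.
Restricted to 08:40–18:30: 15:10–15:20, 17:05–18:30.
Windows ≥ 15 min: 17:05–18:30.
Latest start in the last window 17:05–18:30 is 18:30 − 15 min = 18:15.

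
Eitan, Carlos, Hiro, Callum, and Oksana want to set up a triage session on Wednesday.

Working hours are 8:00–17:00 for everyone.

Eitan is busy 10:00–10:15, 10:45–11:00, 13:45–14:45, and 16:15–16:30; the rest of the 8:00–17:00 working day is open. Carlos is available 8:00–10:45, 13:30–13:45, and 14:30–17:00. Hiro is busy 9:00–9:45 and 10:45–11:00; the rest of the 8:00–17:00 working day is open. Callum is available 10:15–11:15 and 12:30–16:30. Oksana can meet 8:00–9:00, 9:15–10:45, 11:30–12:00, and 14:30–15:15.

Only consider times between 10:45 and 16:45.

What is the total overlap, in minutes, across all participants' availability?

Eitan free within 08:00–17:00: 08:00–10:00, 10:15–10:45, 11:00–13:45, 14:45–16:15, 16:30–17:00.
Hiro free within 08:00–17:00: 08:00–09:00, 09:45–10:45, 11:00–17:00.
Eitan ∩ Carlos: 08:00–10:00, 10:15–10:45, 13:30–13:45, 14:45–16:15, 16:30–17:00.
Eitan ∩ Carlos ∩ Hiro: 08:00–09:00, 09:45–10:00, 10:15–10:45, 13:30–13:45, 14:45–16:15, 16:30–17:00.
Eitan ∩ Carlos ∩ Hiro ∩ Callum: 10:15–10:45, 13:30–13:45, 14:45–16:15.
Eitan ∩ Carlos ∩ Hiro ∩ Callum ∩ Oksana: 10:15–10:45, 14:45–15:15.
Restricted to 10:45–16:45: 14:45–15:15.
Total common minutes: 30.

30 minutes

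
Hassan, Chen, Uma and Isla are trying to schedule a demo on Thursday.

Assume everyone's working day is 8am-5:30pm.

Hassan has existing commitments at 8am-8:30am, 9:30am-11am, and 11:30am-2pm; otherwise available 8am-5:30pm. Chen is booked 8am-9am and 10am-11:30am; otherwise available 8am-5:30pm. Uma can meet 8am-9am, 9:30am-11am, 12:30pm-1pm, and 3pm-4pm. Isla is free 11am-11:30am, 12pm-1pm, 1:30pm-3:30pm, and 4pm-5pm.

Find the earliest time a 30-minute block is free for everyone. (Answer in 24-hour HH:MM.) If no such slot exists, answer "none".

15:00

Hassan free within 08:00–17:30: 08:30–09:30, 11:00–11:30, 14:00–17:30.
Chen free within 08:00–17:30: 09:00–10:00, 11:30–17:30.
Hassan ∩ Chen: 09:00–09:30, 14:00–17:30.
Hassan ∩ Chen ∩ Uma: 15:00–16:00.
Hassan ∩ Chen ∩ Uma ∩ Isla: 15:00–15:30.
Windows ≥ 30 min: 15:00–15:30.
Earliest such window starts at 15:00.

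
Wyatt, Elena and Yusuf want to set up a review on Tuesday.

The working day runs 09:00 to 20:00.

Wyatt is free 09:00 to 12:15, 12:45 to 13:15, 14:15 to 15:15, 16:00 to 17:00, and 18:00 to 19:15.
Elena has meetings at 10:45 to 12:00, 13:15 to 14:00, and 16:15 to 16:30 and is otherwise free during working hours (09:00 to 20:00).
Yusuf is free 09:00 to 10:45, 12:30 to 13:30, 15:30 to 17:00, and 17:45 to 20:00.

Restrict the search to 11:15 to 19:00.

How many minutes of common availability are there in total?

Elena free within 09:00–20:00: 09:00–10:45, 12:00–13:15, 14:00–16:15, 16:30–20:00.
Wyatt ∩ Elena: 09:00–10:45, 12:00–12:15, 12:45–13:15, 14:15–15:15, 16:00–16:15, 16:30–17:00, 18:00–19:15.
Wyatt ∩ Elena ∩ Yusuf: 09:00–10:45, 12:45–13:15, 16:00–16:15, 16:30–17:00, 18:00–19:15.
Restricted to 11:15–19:00: 12:45–13:15, 16:00–16:15, 16:30–17:00, 18:00–19:00.
Total common minutes: 30 + 15 + 30 + 60 = 135.

135 minutes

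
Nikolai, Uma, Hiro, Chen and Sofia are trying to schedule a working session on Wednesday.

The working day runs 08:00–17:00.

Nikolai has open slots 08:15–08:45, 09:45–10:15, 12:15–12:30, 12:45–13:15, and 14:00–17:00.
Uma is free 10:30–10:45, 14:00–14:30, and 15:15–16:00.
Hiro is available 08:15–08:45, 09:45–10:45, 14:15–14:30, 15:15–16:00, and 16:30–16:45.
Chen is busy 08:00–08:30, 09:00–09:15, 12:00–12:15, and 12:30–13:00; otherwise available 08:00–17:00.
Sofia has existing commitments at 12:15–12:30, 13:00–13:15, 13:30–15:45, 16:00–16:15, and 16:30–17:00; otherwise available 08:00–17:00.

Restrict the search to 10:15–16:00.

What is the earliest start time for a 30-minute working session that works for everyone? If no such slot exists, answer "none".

none

Chen free within 08:00–17:00: 08:30–09:00, 09:15–12:00, 12:15–12:30, 13:00–17:00.
Sofia free within 08:00–17:00: 08:00–12:15, 12:30–13:00, 13:15–13:30, 15:45–16:00, 16:15–16:30.
Nikolai ∩ Uma: 14:00–14:30, 15:15–16:00.
Nikolai ∩ Uma ∩ Hiro: 14:15–14:30, 15:15–16:00.
Nikolai ∩ Uma ∩ Hiro ∩ Chen: 14:15–14:30, 15:15–16:00.
Nikolai ∩ Uma ∩ Hiro ∩ Chen ∩ Sofia: 15:45–16:00.
Restricted to 10:15–16:00: 15:45–16:00.
Windows ≥ 30 min: (none).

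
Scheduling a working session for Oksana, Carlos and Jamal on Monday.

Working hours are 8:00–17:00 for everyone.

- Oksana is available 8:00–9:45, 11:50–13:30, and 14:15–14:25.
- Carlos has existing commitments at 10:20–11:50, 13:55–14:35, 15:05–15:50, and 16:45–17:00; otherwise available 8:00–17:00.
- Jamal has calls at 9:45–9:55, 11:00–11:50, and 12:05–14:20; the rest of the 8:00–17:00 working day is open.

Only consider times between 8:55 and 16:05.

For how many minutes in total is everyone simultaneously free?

Carlos free within 08:00–17:00: 08:00–10:20, 11:50–13:55, 14:35–15:05, 15:50–16:45.
Jamal free within 08:00–17:00: 08:00–09:45, 09:55–11:00, 11:50–12:05, 14:20–17:00.
Oksana ∩ Carlos: 08:00–09:45, 11:50–13:30.
Oksana ∩ Carlos ∩ Jamal: 08:00–09:45, 11:50–12:05.
Restricted to 08:55–16:05: 08:55–09:45, 11:50–12:05.
Total common minutes: 50 + 15 = 65.

65 minutes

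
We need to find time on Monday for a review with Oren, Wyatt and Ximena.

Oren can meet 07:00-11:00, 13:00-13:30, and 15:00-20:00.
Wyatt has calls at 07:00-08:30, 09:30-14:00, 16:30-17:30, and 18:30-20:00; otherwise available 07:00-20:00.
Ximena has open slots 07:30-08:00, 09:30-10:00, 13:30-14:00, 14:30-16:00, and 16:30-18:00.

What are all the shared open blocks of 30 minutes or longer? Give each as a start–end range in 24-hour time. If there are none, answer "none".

15:00–16:00, 17:30–18:00

Wyatt free within 07:00–20:00: 08:30–09:30, 14:00–16:30, 17:30–18:30.
Oren ∩ Wyatt: 08:30–09:30, 15:00–16:30, 17:30–18:30.
Oren ∩ Wyatt ∩ Ximena: 15:00–16:00, 17:30–18:00.
Windows ≥ 30 min: 15:00–16:00, 17:30–18:00.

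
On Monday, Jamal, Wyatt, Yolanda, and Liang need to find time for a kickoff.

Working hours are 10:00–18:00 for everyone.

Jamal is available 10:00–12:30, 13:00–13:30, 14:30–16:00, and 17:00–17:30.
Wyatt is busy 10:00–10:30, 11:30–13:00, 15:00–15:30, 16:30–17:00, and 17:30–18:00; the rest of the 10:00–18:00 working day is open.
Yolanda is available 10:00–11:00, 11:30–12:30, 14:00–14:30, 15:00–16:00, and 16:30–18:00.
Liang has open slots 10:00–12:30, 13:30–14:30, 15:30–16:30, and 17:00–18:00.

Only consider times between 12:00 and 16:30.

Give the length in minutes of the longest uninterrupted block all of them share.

30 minutes

Wyatt free within 10:00–18:00: 10:30–11:30, 13:00–15:00, 15:30–16:30, 17:00–17:30.
Jamal ∩ Wyatt: 10:30–11:30, 13:00–13:30, 14:30–15:00, 15:30–16:00, 17:00–17:30.
Jamal ∩ Wyatt ∩ Yolanda: 10:30–11:00, 15:30–16:00, 17:00–17:30.
Jamal ∩ Wyatt ∩ Yolanda ∩ Liang: 10:30–11:00, 15:30–16:00, 17:00–17:30.
Restricted to 12:00–16:30: 15:30–16:00.
Single common window of 30 minutes.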